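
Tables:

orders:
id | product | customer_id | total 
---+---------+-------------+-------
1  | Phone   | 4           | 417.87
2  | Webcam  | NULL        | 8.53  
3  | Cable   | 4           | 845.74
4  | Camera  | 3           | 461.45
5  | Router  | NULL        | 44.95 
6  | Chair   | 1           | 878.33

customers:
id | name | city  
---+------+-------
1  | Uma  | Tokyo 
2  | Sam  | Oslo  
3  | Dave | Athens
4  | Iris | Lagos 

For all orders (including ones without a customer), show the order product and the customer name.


LEFT JOIN keeps every row from orders (the left table); where customer_id has no match in customers, the customer columns become NULL. Walk through each order:
  - order 1 (Phone): customer_id=4 -> matches Iris
  - order 2 (Webcam): customer_id=NULL, no match -> kept with NULL
  - order 3 (Cable): customer_id=4 -> matches Iris
  - order 4 (Camera): customer_id=3 -> matches Dave
  - order 5 (Router): customer_id=NULL, no match -> kept with NULL
  - order 6 (Chair): customer_id=1 -> matches Uma
All 6 rows appear; 2 have NULL customer.

SQL:
SELECT a.product, b.name AS customer
FROM orders a
LEFT JOIN customers b ON a.customer_id = b.id

Result:
product | customer
--------+---------
Phone   | Iris    
Webcam  | NULL    
Cable   | Iris    
Camera  | Dave    
Router  | NULL    
Chair   | Uma     


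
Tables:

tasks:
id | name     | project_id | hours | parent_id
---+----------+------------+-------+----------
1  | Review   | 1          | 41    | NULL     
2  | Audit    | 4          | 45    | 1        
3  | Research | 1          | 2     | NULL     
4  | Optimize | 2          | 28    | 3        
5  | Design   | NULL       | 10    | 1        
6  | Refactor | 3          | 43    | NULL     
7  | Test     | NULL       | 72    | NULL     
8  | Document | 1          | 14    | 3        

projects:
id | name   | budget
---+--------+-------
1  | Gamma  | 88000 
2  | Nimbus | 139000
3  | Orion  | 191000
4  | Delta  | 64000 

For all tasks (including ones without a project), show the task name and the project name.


LEFT JOIN keeps every row from tasks (the left table); where project_id has no match in projects, the project columns become NULL. Walk through each task:
  - task 1 (Review): project_id=1 -> matches Gamma
  - task 2 (Audit): project_id=4 -> matches Delta
  - task 3 (Research): project_id=1 -> matches Gamma
  - task 4 (Optimize): project_id=2 -> matches Nimbus
  - task 5 (Design): project_id=NULL, no match -> kept with NULL
  - task 6 (Refactor): project_id=3 -> matches Orion
  - task 7 (Test): project_id=NULL, no match -> kept with NULL
  - task 8 (Document): project_id=1 -> matches Gamma
All 8 rows appear; 2 have NULL project.

SQL:
SELECT a.name, b.name AS project
FROM tasks a
LEFT JOIN projects b ON a.project_id = b.id

Result:
name     | project
---------+--------
Review   | Gamma  
Audit    | Delta  
Research | Gamma  
Optimize | Nimbus 
Design   | NULL   
Refactor | Orion  
Test     | NULL   
Document | Gamma  


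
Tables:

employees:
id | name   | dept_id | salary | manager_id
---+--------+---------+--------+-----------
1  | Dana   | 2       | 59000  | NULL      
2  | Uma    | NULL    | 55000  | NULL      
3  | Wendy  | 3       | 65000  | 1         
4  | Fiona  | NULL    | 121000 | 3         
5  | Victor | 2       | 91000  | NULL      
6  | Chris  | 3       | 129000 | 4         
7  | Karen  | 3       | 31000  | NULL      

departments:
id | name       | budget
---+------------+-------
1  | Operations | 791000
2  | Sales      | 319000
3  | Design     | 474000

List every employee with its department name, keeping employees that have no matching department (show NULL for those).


LEFT JOIN keeps every row from employees (the left table); where dept_id has no match in departments, the department columns become NULL. Walk through each employee:
  - employee 1 (Dana): dept_id=2 -> matches Sales
  - employee 2 (Uma): dept_id=NULL, no match -> kept with NULL
  - employee 3 (Wendy): dept_id=3 -> matches Design
  - employee 4 (Fiona): dept_id=NULL, no match -> kept with NULL
  - employee 5 (Victor): dept_id=2 -> matches Sales
  - employee 6 (Chris): dept_id=3 -> matches Design
  - employee 7 (Karen): dept_id=3 -> matches Design
All 7 rows appear; 2 have NULL department.

SQL:
SELECT a.name, b.name AS department
FROM employees a
LEFT JOIN departments b ON a.dept_id = b.id

Result:
name   | department
-------+-----------
Dana   | Sales     
Uma    | NULL      
Wendy  | Design    
Fiona  | NULL      
Victor | Sales     
Chris  | Design    
Karen  | Design    


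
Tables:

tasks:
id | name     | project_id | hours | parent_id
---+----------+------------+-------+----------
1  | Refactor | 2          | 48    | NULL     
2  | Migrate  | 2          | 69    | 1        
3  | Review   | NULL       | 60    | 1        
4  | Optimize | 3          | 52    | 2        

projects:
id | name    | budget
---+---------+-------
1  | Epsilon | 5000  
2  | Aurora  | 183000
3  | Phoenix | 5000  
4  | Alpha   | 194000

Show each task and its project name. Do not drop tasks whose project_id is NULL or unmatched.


LEFT JOIN keeps every row from tasks (the left table); where project_id has no match in projects, the project columns become NULL. Walk through each task:
  - task 1 (Refactor): project_id=2 -> matches Aurora
  - task 2 (Migrate): project_id=2 -> matches Aurora
  - task 3 (Review): project_id=NULL, no match -> kept with NULL
  - task 4 (Optimize): project_id=3 -> matches Phoenix
All 4 rows appear; 1 has NULL project.

SQL:
SELECT a.name, b.name AS project
FROM tasks a
LEFT JOIN projects b ON a.project_id = b.id

Result:
name     | project
---------+--------
Refactor | Aurora 
Migrate  | Aurora 
Review   | NULL   
Optimize | Phoenix


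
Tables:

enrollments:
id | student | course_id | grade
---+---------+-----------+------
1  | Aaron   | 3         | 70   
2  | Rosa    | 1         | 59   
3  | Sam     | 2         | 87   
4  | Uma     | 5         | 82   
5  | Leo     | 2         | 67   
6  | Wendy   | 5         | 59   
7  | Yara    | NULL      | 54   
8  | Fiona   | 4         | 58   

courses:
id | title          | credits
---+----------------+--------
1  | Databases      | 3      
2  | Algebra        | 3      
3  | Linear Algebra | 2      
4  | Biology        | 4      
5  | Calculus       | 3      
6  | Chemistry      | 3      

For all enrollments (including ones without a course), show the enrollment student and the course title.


LEFT JOIN keeps every row from enrollments (the left table); where course_id has no match in courses, the course columns become NULL. Walk through each enrollment:
  - enrollment 1 (Aaron): course_id=3 -> matches Linear Algebra
  - enrollment 2 (Rosa): course_id=1 -> matches Databases
  - enrollment 3 (Sam): course_id=2 -> matches Algebra
  - enrollment 4 (Uma): course_id=5 -> matches Calculus
  - enrollment 5 (Leo): course_id=2 -> matches Algebra
  - enrollment 6 (Wendy): course_id=5 -> matches Calculus
  - enrollment 7 (Yara): course_id=NULL, no match -> kept with NULL
  - enrollment 8 (Fiona): course_id=4 -> matches Biology
All 8 rows appear; 1 has NULL course.

SQL:
SELECT a.student, b.title AS course
FROM enrollments a
LEFT JOIN courses b ON a.course_id = b.id

Result:
student | course        
--------+---------------
Aaron   | Linear Algebra
Rosa    | Databases     
Sam     | Algebra       
Uma     | Calculus      
Leo     | Algebra       
Wendy   | Calculus      
Yara    | NULL          
Fiona   | Biology       


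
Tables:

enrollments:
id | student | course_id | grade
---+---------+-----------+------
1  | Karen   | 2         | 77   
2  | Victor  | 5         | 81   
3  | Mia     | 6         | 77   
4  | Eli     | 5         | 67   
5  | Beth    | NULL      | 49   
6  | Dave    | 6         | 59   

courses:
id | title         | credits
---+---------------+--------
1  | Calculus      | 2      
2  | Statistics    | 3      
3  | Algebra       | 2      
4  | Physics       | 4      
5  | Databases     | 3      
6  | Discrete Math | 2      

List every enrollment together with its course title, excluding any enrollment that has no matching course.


INNER JOIN keeps only enrollments rows whose course_id matches an id in courses. Walk through each enrollment:
  - enrollment 1 (Karen): course_id=2 -> matches Statistics
  - enrollment 2 (Victor): course_id=5 -> matches Databases
  - enrollment 3 (Mia): course_id=6 -> matches Discrete Math
  - enrollment 4 (Eli): course_id=5 -> matches Databases
  - enrollment 5 (Beth): course_id=NULL, no match -> dropped
  - enrollment 6 (Dave): course_id=6 -> matches Discrete Math
So 1 of 6 rows is dropped.

SQL:
SELECT a.student, b.title AS course
FROM enrollments a
INNER JOIN courses b ON a.course_id = b.id

Result:
student | course       
--------+--------------
Karen   | Statistics   
Victor  | Databases    
Mia     | Discrete Math
Eli     | Databases    
Dave    | Discrete Math


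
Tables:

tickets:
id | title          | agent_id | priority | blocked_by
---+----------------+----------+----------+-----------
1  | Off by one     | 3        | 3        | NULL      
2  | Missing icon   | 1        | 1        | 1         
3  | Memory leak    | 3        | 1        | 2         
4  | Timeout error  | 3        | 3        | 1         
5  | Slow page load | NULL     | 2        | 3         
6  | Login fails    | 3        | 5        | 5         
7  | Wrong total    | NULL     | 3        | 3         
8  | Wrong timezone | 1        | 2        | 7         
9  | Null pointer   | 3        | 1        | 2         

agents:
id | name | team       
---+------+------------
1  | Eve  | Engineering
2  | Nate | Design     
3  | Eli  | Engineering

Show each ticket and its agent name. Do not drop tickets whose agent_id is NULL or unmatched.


LEFT JOIN keeps every row from tickets (the left table); where agent_id has no match in agents, the agent columns become NULL. Walk through each ticket:
  - ticket 1 (Off by one): agent_id=3 -> matches Eli
  - ticket 2 (Missing icon): agent_id=1 -> matches Eve
  - ticket 3 (Memory leak): agent_id=3 -> matches Eli
  - ticket 4 (Timeout error): agent_id=3 -> matches Eli
  - ticket 5 (Slow page load): agent_id=NULL, no match -> kept with NULL
  - ticket 6 (Login fails): agent_id=3 -> matches Eli
  - ticket 7 (Wrong total): agent_id=NULL, no match -> kept with NULL
  - ticket 8 (Wrong timezone): agent_id=1 -> matches Eve
  - ticket 9 (Null pointer): agent_id=3 -> matches Eli
All 9 rows appear; 2 have NULL agent.

SQL:
SELECT a.title, b.name AS agent
FROM tickets a
LEFT JOIN agents b ON a.agent_id = b.id

Result:
title          | agent
---------------+------
Off by one     | Eli  
Missing icon   | Eve  
Memory leak    | Eli  
Timeout error  | Eli  
Slow page load | NULL 
Login fails    | Eli  
Wrong total    | NULL 
Wrong timezone | Eve  
Null pointer   | Eli  


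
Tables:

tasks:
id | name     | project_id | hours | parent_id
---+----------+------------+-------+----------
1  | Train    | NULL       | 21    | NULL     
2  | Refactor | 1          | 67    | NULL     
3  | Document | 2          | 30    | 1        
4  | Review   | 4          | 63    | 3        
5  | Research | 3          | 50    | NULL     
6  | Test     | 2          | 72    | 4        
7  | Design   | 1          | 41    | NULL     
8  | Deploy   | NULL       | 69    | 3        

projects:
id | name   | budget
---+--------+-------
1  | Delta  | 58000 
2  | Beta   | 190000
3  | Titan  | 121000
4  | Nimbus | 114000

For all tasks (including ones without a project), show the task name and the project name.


LEFT JOIN keeps every row from tasks (the left table); where project_id has no match in projects, the project columns become NULL. Walk through each task:
  - task 1 (Train): project_id=NULL, no match -> kept with NULL
  - task 2 (Refactor): project_id=1 -> matches Delta
  - task 3 (Document): project_id=2 -> matches Beta
  - task 4 (Review): project_id=4 -> matches Nimbus
  - task 5 (Research): project_id=3 -> matches Titan
  - task 6 (Test): project_id=2 -> matches Beta
  - task 7 (Design): project_id=1 -> matches Delta
  - task 8 (Deploy): project_id=NULL, no match -> kept with NULL
All 8 rows appear; 2 have NULL project.

SQL:
SELECT a.name, b.name AS project
FROM tasks a
LEFT JOIN projects b ON a.project_id = b.id

Result:
name     | project
---------+--------
Train    | NULL   
Refactor | Delta  
Document | Beta   
Review   | Nimbus 
Research | Titan  
Test     | Beta   
Design   | Delta  
Deploy   | NULL   


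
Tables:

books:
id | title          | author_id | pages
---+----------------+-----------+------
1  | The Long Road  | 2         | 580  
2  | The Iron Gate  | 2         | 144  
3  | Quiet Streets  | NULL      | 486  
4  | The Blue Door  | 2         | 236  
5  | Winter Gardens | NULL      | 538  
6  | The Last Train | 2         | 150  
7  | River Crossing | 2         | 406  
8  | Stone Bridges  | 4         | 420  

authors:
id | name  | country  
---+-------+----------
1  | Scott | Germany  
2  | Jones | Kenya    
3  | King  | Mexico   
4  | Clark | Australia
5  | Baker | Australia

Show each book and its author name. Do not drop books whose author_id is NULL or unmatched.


LEFT JOIN keeps every row from books (the left table); where author_id has no match in authors, the author columns become NULL. Walk through each book:
  - book 1 (The Long Road): author_id=2 -> matches Jones
  - book 2 (The Iron Gate): author_id=2 -> matches Jones
  - book 3 (Quiet Streets): author_id=NULL, no match -> kept with NULL
  - book 4 (The Blue Door): author_id=2 -> matches Jones
  - book 5 (Winter Gardens): author_id=NULL, no match -> kept with NULL
  - book 6 (The Last Train): author_id=2 -> matches Jones
  - book 7 (River Crossing): author_id=2 -> matches Jones
  - book 8 (Stone Bridges): author_id=4 -> matches Clark
All 8 rows appear; 2 have NULL author.

SQL:
SELECT a.title, b.name AS author
FROM books a
LEFT JOIN authors b ON a.author_id = b.id

Result:
title          | author
---------------+-------
The Long Road  | Jones 
The Iron Gate  | Jones 
Quiet Streets  | NULL  
The Blue Door  | Jones 
Winter Gardens | NULL  
The Last Train | Jones 
River Crossing | Jones 
Stone Bridges  | Clark 


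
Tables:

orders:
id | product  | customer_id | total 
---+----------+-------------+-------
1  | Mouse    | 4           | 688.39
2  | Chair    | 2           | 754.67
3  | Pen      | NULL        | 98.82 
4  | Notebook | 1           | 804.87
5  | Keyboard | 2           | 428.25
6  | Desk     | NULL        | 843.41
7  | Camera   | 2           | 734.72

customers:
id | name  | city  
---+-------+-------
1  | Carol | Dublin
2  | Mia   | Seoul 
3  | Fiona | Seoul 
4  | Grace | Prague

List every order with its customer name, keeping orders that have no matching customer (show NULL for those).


LEFT JOIN keeps every row from orders (the left table); where customer_id has no match in customers, the customer columns become NULL. Walk through each order:
  - order 1 (Mouse): customer_id=4 -> matches Grace
  - order 2 (Chair): customer_id=2 -> matches Mia
  - order 3 (Pen): customer_id=NULL, no match -> kept with NULL
  - order 4 (Notebook): customer_id=1 -> matches Carol
  - order 5 (Keyboard): customer_id=2 -> matches Mia
  - order 6 (Desk): customer_id=NULL, no match -> kept with NULL
  - order 7 (Camera): customer_id=2 -> matches Mia
All 7 rows appear; 2 have NULL customer.

SQL:
SELECT a.product, b.name AS customer
FROM orders a
LEFT JOIN customers b ON a.customer_id = b.id

Result:
product  | customer
---------+---------
Mouse    | Grace   
Chair    | Mia     
Pen      | NULL    
Notebook | Carol   
Keyboard | Mia     
Desk     | NULL    
Camera   | Mia     


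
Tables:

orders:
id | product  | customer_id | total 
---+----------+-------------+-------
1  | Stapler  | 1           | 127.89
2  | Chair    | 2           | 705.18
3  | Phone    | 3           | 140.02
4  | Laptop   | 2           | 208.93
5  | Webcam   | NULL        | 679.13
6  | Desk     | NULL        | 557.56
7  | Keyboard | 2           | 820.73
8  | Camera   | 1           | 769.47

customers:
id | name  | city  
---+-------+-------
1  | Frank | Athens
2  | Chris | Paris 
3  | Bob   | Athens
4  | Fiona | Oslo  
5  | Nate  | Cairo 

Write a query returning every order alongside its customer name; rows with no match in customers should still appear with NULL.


LEFT JOIN keeps every row from orders (the left table); where customer_id has no match in customers, the customer columns become NULL. Walk through each order:
  - order 1 (Stapler): customer_id=1 -> matches Frank
  - order 2 (Chair): customer_id=2 -> matches Chris
  - order 3 (Phone): customer_id=3 -> matches Bob
  - order 4 (Laptop): customer_id=2 -> matches Chris
  - order 5 (Webcam): customer_id=NULL, no match -> kept with NULL
  - order 6 (Desk): customer_id=NULL, no match -> kept with NULL
  - order 7 (Keyboard): customer_id=2 -> matches Chris
  - order 8 (Camera): customer_id=1 -> matches Frank
All 8 rows appear; 2 have NULL customer.

SQL:
SELECT a.product, b.name AS customer
FROM orders a
LEFT JOIN customers b ON a.customer_id = b.id

Result:
product  | customer
---------+---------
Stapler  | Frank   
Chair    | Chris   
Phone    | Bob     
Laptop   | Chris   
Webcam   | NULL    
Desk     | NULL    
Keyboard | Chris   
Camera   | Frank   


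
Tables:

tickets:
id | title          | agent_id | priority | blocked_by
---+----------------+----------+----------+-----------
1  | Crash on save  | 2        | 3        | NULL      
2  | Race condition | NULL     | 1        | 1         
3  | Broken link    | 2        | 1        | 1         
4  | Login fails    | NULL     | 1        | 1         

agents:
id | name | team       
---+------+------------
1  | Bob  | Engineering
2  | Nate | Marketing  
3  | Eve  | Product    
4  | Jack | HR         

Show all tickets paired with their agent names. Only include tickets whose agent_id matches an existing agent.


INNER JOIN keeps only tickets rows whose agent_id matches an id in agents. Walk through each ticket:
  - ticket 1 (Crash on save): agent_id=2 -> matches Nate
  - ticket 2 (Race condition): agent_id=NULL, no match -> dropped
  - ticket 3 (Broken link): agent_id=2 -> matches Nate
  - ticket 4 (Login fails): agent_id=NULL, no match -> dropped
So 2 of 4 rows are dropped.

SQL:
SELECT a.title, b.name AS agent
FROM tickets a
INNER JOIN agents b ON a.agent_id = b.id

Result:
title         | agent
--------------+------
Crash on save | Nate 
Broken link   | Nate 


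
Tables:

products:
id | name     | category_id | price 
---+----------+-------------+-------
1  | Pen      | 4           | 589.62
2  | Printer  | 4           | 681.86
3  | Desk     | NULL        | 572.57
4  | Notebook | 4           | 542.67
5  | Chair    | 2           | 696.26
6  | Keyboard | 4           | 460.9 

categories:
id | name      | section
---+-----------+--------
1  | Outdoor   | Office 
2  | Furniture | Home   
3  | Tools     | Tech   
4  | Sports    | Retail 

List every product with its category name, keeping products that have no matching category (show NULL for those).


LEFT JOIN keeps every row from products (the left table); where category_id has no match in categories, the category columns become NULL. Walk through each product:
  - product 1 (Pen): category_id=4 -> matches Sports
  - product 2 (Printer): category_id=4 -> matches Sports
  - product 3 (Desk): category_id=NULL, no match -> kept with NULL
  - product 4 (Notebook): category_id=4 -> matches Sports
  - product 5 (Chair): category_id=2 -> matches Furniture
  - product 6 (Keyboard): category_id=4 -> matches Sports
All 6 rows appear; 1 has NULL category.

SQL:
SELECT a.name, b.name AS category
FROM products a
LEFT JOIN categories b ON a.category_id = b.id

Result:
name     | category 
---------+----------
Pen      | Sports   
Printer  | Sports   
Desk     | NULL     
Notebook | Sports   
Chair    | Furniture
Keyboard | Sports   


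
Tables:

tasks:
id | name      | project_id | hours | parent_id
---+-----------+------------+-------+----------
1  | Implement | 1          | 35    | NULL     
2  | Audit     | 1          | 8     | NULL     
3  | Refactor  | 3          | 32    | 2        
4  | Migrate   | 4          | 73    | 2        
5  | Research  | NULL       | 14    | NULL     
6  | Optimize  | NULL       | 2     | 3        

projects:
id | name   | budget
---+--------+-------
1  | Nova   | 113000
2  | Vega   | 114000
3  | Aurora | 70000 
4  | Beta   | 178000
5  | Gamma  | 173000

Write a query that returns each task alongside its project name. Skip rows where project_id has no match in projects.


INNER JOIN keeps only tasks rows whose project_id matches an id in projects. Walk through each task:
  - task 1 (Implement): project_id=1 -> matches Nova
  - task 2 (Audit): project_id=1 -> matches Nova
  - task 3 (Refactor): project_id=3 -> matches Aurora
  - task 4 (Migrate): project_id=4 -> matches Beta
  - task 5 (Research): project_id=NULL, no match -> dropped
  - task 6 (Optimize): project_id=NULL, no match -> dropped
So 2 of 6 rows are dropped.

SQL:
SELECT a.name, b.name AS project
FROM tasks a
INNER JOIN projects b ON a.project_id = b.id

Result:
name      | project
----------+--------
Implement | Nova   
Audit     | Nova   
Refactor  | Aurora 
Migrate   | Beta   


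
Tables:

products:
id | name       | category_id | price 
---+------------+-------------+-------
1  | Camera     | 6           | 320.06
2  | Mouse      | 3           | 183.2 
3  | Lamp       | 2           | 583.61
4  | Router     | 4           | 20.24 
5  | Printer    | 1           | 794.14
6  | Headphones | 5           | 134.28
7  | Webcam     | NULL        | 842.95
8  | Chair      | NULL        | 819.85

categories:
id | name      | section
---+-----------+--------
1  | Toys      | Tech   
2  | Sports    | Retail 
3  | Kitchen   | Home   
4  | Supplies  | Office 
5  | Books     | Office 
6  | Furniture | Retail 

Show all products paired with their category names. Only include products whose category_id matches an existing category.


INNER JOIN keeps only products rows whose category_id matches an id in categories. Walk through each product:
  - product 1 (Camera): category_id=6 -> matches Furniture
  - product 2 (Mouse): category_id=3 -> matches Kitchen
  - product 3 (Lamp): category_id=2 -> matches Sports
  - product 4 (Router): category_id=4 -> matches Supplies
  - product 5 (Printer): category_id=1 -> matches Toys
  - product 6 (Headphones): category_id=5 -> matches Books
  - product 7 (Webcam): category_id=NULL, no match -> dropped
  - product 8 (Chair): category_id=NULL, no match -> dropped
So 2 of 8 rows are dropped.

SQL:
SELECT a.name, b.name AS category
FROM products a
INNER JOIN categories b ON a.category_id = b.id

Result:
name       | category 
-----------+----------
Camera     | Furniture
Mouse      | Kitchen  
Lamp       | Sports   
Router     | Supplies 
Printer    | Toys     
Headphones | Books    


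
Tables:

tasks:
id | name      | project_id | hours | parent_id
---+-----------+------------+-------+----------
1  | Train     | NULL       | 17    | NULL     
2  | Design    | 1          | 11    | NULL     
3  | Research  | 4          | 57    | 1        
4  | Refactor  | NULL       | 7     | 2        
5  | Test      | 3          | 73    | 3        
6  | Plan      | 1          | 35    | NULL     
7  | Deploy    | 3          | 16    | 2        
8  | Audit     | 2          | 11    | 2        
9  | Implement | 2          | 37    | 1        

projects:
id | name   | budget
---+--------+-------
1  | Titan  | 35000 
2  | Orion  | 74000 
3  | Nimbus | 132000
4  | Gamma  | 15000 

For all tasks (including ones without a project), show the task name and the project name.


LEFT JOIN keeps every row from tasks (the left table); where project_id has no match in projects, the project columns become NULL. Walk through each task:
  - task 1 (Train): project_id=NULL, no match -> kept with NULL
  - task 2 (Design): project_id=1 -> matches Titan
  - task 3 (Research): project_id=4 -> matches Gamma
  - task 4 (Refactor): project_id=NULL, no match -> kept with NULL
  - task 5 (Test): project_id=3 -> matches Nimbus
  - task 6 (Plan): project_id=1 -> matches Titan
  - task 7 (Deploy): project_id=3 -> matches Nimbus
  - task 8 (Audit): project_id=2 -> matches Orion
  - task 9 (Implement): project_id=2 -> matches Orion
All 9 rows appear; 2 have NULL project.

SQL:
SELECT a.name, b.name AS project
FROM tasks a
LEFT JOIN projects b ON a.project_id = b.id

Result:
name      | project
----------+--------
Train     | NULL   
Design    | Titan  
Research  | Gamma  
Refactor  | NULL   
Test      | Nimbus 
Plan      | Titan  
Deploy    | Nimbus 
Audit     | Orion  
Implement | Orion  


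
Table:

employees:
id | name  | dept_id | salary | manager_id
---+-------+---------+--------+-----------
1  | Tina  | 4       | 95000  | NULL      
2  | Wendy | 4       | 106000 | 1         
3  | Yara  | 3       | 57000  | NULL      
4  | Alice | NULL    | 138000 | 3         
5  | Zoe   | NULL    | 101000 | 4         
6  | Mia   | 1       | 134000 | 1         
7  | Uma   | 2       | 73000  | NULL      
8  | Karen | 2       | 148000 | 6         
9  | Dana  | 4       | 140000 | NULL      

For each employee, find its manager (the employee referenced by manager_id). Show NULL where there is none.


This is a self-join: employees is joined to a second copy of itself, matching each row's manager_id to another row's id. Use LEFT JOIN so rows with manager_id=NULL are kept.
  - employee 1 (Tina): manager_id=NULL -> NULL
  - employee 2 (Wendy): manager_id=1 -> Tina
  - employee 3 (Yara): manager_id=NULL -> NULL
  - employee 4 (Alice): manager_id=3 -> Yara
  - employee 5 (Zoe): manager_id=4 -> Alice
  - employee 6 (Mia): manager_id=1 -> Tina
  - employee 7 (Uma): manager_id=NULL -> NULL
  - employee 8 (Karen): manager_id=6 -> Mia
  - employee 9 (Dana): manager_id=NULL -> NULL

SQL:
SELECT a.name AS item, b.name AS manager
FROM employees a
LEFT JOIN employees b ON a.manager_id = b.id

Result:
item  | manager
------+--------
Tina  | NULL   
Wendy | Tina   
Yara  | NULL   
Alice | Yara   
Zoe   | Alice  
Mia   | Tina   
Uma   | NULL   
Karen | Mia    
Dana  | NULL   


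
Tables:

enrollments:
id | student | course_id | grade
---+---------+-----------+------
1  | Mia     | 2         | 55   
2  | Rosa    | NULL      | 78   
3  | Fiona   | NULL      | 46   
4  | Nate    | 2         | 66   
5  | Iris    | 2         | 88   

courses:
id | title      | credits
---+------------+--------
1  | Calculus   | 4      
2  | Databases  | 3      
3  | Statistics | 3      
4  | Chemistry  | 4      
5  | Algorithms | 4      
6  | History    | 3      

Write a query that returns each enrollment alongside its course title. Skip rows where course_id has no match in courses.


INNER JOIN keeps only enrollments rows whose course_id matches an id in courses. Walk through each enrollment:
  - enrollment 1 (Mia): course_id=2 -> matches Databases
  - enrollment 2 (Rosa): course_id=NULL, no match -> dropped
  - enrollment 3 (Fiona): course_id=NULL, no match -> dropped
  - enrollment 4 (Nate): course_id=2 -> matches Databases
  - enrollment 5 (Iris): course_id=2 -> matches Databases
So 2 of 5 rows are dropped.

SQL:
SELECT a.student, b.title AS course
FROM enrollments a
INNER JOIN courses b ON a.course_id = b.id

Result:
student | course   
--------+----------
Mia     | Databases
Nate    | Databases
Iris    | Databases


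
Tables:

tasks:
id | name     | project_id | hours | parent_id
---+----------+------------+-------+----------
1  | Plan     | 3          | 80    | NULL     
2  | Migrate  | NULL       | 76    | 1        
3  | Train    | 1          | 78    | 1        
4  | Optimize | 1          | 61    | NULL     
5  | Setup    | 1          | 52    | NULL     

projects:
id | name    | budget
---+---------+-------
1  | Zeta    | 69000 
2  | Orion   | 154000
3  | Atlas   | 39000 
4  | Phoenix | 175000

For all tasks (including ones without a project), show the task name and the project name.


LEFT JOIN keeps every row from tasks (the left table); where project_id has no match in projects, the project columns become NULL. Walk through each task:
  - task 1 (Plan): project_id=3 -> matches Atlas
  - task 2 (Migrate): project_id=NULL, no match -> kept with NULL
  - task 3 (Train): project_id=1 -> matches Zeta
  - task 4 (Optimize): project_id=1 -> matches Zeta
  - task 5 (Setup): project_id=1 -> matches Zeta
All 5 rows appear; 1 has NULL project.

SQL:
SELECT a.name, b.name AS project
FROM tasks a
LEFT JOIN projects b ON a.project_id = b.id

Result:
name     | project
---------+--------
Plan     | Atlas  
Migrate  | NULL   
Train    | Zeta   
Optimize | Zeta   
Setup    | Zeta   


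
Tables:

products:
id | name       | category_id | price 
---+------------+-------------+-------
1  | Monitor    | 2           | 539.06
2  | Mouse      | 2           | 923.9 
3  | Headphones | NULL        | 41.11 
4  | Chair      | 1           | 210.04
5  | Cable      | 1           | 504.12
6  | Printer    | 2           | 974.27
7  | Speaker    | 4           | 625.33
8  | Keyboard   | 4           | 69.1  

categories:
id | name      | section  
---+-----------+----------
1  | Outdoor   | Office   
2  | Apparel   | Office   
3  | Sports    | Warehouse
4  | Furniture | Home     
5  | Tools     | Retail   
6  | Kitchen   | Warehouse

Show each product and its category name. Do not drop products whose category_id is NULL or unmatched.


LEFT JOIN keeps every row from products (the left table); where category_id has no match in categories, the category columns become NULL. Walk through each product:
  - product 1 (Monitor): category_id=2 -> matches Apparel
  - product 2 (Mouse): category_id=2 -> matches Apparel
  - product 3 (Headphones): category_id=NULL, no match -> kept with NULL
  - product 4 (Chair): category_id=1 -> matches Outdoor
  - product 5 (Cable): category_id=1 -> matches Outdoor
  - product 6 (Printer): category_id=2 -> matches Apparel
  - product 7 (Speaker): category_id=4 -> matches Furniture
  - product 8 (Keyboard): category_id=4 -> matches Furniture
All 8 rows appear; 1 has NULL category.

SQL:
SELECT a.name, b.name AS category
FROM products a
LEFT JOIN categories b ON a.category_id = b.id

Result:
name       | category 
-----------+----------
Monitor    | Apparel  
Mouse      | Apparel  
Headphones | NULL     
Chair      | Outdoor  
Cable      | Outdoor  
Printer    | Apparel  
Speaker    | Furniture
Keyboard   | Furniture


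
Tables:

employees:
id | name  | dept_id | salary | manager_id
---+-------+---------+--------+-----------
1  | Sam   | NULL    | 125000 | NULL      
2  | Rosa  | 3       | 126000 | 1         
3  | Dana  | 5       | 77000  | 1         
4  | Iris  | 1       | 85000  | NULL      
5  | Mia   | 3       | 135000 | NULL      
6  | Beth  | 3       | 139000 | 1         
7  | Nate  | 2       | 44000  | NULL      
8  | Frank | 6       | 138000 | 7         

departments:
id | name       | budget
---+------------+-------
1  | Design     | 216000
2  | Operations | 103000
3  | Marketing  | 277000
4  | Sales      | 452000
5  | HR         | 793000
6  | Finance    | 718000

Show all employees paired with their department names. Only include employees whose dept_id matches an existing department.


INNER JOIN keeps only employees rows whose dept_id matches an id in departments. Walk through each employee:
  - employee 1 (Sam): dept_id=NULL, no match -> dropped
  - employee 2 (Rosa): dept_id=3 -> matches Marketing
  - employee 3 (Dana): dept_id=5 -> matches HR
  - employee 4 (Iris): dept_id=1 -> matches Design
  - employee 5 (Mia): dept_id=3 -> matches Marketing
  - employee 6 (Beth): dept_id=3 -> matches Marketing
  - employee 7 (Nate): dept_id=2 -> matches Operations
  - employee 8 (Frank): dept_id=6 -> matches Finance
So 1 of 8 rows is dropped.

SQL:
SELECT a.name, b.name AS department
FROM employees a
INNER JOIN departments b ON a.dept_id = b.id

Result:
name  | department
------+-----------
Rosa  | Marketing 
Dana  | HR        
Iris  | Design    
Mia   | Marketing 
Beth  | Marketing 
Nate  | Operations
Frank | Finance   


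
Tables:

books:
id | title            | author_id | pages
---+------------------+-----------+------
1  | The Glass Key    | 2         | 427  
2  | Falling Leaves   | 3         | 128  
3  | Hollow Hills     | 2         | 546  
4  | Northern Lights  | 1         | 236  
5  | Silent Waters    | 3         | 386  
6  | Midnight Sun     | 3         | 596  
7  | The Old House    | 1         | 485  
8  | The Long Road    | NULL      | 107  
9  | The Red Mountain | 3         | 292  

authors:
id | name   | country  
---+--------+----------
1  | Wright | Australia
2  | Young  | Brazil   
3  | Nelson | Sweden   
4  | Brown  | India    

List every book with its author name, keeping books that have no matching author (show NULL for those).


LEFT JOIN keeps every row from books (the left table); where author_id has no match in authors, the author columns become NULL. Walk through each book:
  - book 1 (The Glass Key): author_id=2 -> matches Young
  - book 2 (Falling Leaves): author_id=3 -> matches Nelson
  - book 3 (Hollow Hills): author_id=2 -> matches Young
  - book 4 (Northern Lights): author_id=1 -> matches Wright
  - book 5 (Silent Waters): author_id=3 -> matches Nelson
  - book 6 (Midnight Sun): author_id=3 -> matches Nelson
  - book 7 (The Old House): author_id=1 -> matches Wright
  - book 8 (The Long Road): author_id=NULL, no match -> kept with NULL
  - book 9 (The Red Mountain): author_id=3 -> matches Nelson
All 9 rows appear; 1 has NULL author.

SQL:
SELECT a.title, b.name AS author
FROM books a
LEFT JOIN authors b ON a.author_id = b.id

Result:
title            | author
-----------------+-------
The Glass Key    | Young 
Falling Leaves   | Nelson
Hollow Hills     | Young 
Northern Lights  | Wright
Silent Waters    | Nelson
Midnight Sun     | Nelson
The Old House    | Wright
The Long Road    | NULL  
The Red Mountain | Nelson


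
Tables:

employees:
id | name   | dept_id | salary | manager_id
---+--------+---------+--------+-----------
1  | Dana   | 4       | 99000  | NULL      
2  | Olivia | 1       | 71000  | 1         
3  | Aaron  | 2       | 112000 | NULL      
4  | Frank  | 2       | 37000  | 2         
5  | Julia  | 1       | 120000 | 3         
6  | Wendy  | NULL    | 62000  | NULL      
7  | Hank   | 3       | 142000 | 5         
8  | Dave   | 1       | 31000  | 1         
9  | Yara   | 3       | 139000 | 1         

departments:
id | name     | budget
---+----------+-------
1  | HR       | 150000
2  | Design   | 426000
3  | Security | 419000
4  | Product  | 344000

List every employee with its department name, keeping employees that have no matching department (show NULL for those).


LEFT JOIN keeps every row from employees (the left table); where dept_id has no match in departments, the department columns become NULL. Walk through each employee:
  - employee 1 (Dana): dept_id=4 -> matches Product
  - employee 2 (Olivia): dept_id=1 -> matches HR
  - employee 3 (Aaron): dept_id=2 -> matches Design
  - employee 4 (Frank): dept_id=2 -> matches Design
  - employee 5 (Julia): dept_id=1 -> matches HR
  - employee 6 (Wendy): dept_id=NULL, no match -> kept with NULL
  - employee 7 (Hank): dept_id=3 -> matches Security
  - employee 8 (Dave): dept_id=1 -> matches HR
  - employee 9 (Yara): dept_id=3 -> matches Security
All 9 rows appear; 1 has NULL department.

SQL:
SELECT a.name, b.name AS department
FROM employees a
LEFT JOIN departments b ON a.dept_id = b.id

Result:
name   | department
-------+-----------
Dana   | Product   
Olivia | HR        
Aaron  | Design    
Frank  | Design    
Julia  | HR        
Wendy  | NULL      
Hank   | Security  
Dave   | HR        
Yara   | Security  


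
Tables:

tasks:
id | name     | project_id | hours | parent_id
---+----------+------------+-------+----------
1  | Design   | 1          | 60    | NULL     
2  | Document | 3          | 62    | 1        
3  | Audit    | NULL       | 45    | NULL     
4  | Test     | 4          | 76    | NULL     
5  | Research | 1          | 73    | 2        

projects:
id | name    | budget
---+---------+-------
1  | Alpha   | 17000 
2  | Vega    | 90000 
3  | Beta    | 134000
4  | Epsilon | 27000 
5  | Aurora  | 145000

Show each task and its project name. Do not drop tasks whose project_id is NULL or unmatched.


LEFT JOIN keeps every row from tasks (the left table); where project_id has no match in projects, the project columns become NULL. Walk through each task:
  - task 1 (Design): project_id=1 -> matches Alpha
  - task 2 (Document): project_id=3 -> matches Beta
  - task 3 (Audit): project_id=NULL, no match -> kept with NULL
  - task 4 (Test): project_id=4 -> matches Epsilon
  - task 5 (Research): project_id=1 -> matches Alpha
All 5 rows appear; 1 has NULL project.

SQL:
SELECT a.name, b.name AS project
FROM tasks a
LEFT JOIN projects b ON a.project_id = b.id

Result:
name     | project
---------+--------
Design   | Alpha  
Document | Beta   
Audit    | NULL   
Test     | Epsilon
Research | Alpha  


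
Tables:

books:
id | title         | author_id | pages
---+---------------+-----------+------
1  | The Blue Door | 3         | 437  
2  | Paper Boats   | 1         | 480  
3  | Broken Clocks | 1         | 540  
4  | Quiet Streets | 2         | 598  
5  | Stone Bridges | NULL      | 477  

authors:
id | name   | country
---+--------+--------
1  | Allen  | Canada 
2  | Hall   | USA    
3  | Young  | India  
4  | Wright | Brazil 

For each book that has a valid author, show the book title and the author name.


INNER JOIN keeps only books rows whose author_id matches an id in authors. Walk through each book:
  - book 1 (The Blue Door): author_id=3 -> matches Young
  - book 2 (Paper Boats): author_id=1 -> matches Allen
  - book 3 (Broken Clocks): author_id=1 -> matches Allen
  - book 4 (Quiet Streets): author_id=2 -> matches Hall
  - book 5 (Stone Bridges): author_id=NULL, no match -> dropped
So 1 of 5 rows is dropped.

SQL:
SELECT a.title, b.name AS author
FROM books a
INNER JOIN authors b ON a.author_id = b.id

Result:
title         | author
--------------+-------
The Blue Door | Young 
Paper Boats   | Allen 
Broken Clocks | Allen 
Quiet Streets | Hall  


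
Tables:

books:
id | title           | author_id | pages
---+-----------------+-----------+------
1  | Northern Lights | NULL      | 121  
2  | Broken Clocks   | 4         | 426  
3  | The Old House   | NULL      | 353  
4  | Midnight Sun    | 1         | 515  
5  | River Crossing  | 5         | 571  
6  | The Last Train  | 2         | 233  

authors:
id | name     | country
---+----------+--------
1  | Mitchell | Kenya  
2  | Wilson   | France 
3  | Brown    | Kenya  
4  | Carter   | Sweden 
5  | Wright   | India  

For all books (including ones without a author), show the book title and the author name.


LEFT JOIN keeps every row from books (the left table); where author_id has no match in authors, the author columns become NULL. Walk through each book:
  - book 1 (Northern Lights): author_id=NULL, no match -> kept with NULL
  - book 2 (Broken Clocks): author_id=4 -> matches Carter
  - book 3 (The Old House): author_id=NULL, no match -> kept with NULL
  - book 4 (Midnight Sun): author_id=1 -> matches Mitchell
  - book 5 (River Crossing): author_id=5 -> matches Wright
  - book 6 (The Last Train): author_id=2 -> matches Wilson
All 6 rows appear; 2 have NULL author.

SQL:
SELECT a.title, b.name AS author
FROM books a
LEFT JOIN authors b ON a.author_id = b.id

Result:
title           | author  
----------------+---------
Northern Lights | NULL    
Broken Clocks   | Carter  
The Old House   | NULL    
Midnight Sun    | Mitchell
River Crossing  | Wright  
The Last Train  | Wilson  


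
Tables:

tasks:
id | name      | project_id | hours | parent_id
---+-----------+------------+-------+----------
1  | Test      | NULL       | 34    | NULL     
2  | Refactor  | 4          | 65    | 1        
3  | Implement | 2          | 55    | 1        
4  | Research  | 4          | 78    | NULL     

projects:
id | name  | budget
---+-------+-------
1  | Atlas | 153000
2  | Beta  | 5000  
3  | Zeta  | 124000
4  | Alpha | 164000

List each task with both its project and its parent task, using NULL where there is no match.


Two LEFT JOINs from the same base table tasks: one to projects via project_id, one to tasks itself via parent_id. Both are LEFT so every task is preserved.
Match against projects:
  - task 1 (Test): project_id=NULL, no match -> kept with NULL
  - task 2 (Refactor): project_id=4 -> matches Alpha
  - task 3 (Implement): project_id=2 -> matches Beta
  - task 4 (Research): project_id=4 -> matches Alpha
Match against tasks (self):
  - task 1 (Test): parent_id=NULL -> NULL
  - task 2 (Refactor): parent_id=1 -> Test
  - task 3 (Implement): parent_id=1 -> Test
  - task 4 (Research): parent_id=NULL -> NULL

SQL:
SELECT a.name, b.name AS project, c.name AS parent
FROM tasks a
LEFT JOIN projects b ON a.project_id = b.id
LEFT JOIN tasks c ON a.parent_id = c.id

Result:
name      | project | parent
----------+---------+-------
Test      | NULL    | NULL  
Refactor  | Alpha   | Test  
Implement | Beta    | Test  
Research  | Alpha   | NULL  
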